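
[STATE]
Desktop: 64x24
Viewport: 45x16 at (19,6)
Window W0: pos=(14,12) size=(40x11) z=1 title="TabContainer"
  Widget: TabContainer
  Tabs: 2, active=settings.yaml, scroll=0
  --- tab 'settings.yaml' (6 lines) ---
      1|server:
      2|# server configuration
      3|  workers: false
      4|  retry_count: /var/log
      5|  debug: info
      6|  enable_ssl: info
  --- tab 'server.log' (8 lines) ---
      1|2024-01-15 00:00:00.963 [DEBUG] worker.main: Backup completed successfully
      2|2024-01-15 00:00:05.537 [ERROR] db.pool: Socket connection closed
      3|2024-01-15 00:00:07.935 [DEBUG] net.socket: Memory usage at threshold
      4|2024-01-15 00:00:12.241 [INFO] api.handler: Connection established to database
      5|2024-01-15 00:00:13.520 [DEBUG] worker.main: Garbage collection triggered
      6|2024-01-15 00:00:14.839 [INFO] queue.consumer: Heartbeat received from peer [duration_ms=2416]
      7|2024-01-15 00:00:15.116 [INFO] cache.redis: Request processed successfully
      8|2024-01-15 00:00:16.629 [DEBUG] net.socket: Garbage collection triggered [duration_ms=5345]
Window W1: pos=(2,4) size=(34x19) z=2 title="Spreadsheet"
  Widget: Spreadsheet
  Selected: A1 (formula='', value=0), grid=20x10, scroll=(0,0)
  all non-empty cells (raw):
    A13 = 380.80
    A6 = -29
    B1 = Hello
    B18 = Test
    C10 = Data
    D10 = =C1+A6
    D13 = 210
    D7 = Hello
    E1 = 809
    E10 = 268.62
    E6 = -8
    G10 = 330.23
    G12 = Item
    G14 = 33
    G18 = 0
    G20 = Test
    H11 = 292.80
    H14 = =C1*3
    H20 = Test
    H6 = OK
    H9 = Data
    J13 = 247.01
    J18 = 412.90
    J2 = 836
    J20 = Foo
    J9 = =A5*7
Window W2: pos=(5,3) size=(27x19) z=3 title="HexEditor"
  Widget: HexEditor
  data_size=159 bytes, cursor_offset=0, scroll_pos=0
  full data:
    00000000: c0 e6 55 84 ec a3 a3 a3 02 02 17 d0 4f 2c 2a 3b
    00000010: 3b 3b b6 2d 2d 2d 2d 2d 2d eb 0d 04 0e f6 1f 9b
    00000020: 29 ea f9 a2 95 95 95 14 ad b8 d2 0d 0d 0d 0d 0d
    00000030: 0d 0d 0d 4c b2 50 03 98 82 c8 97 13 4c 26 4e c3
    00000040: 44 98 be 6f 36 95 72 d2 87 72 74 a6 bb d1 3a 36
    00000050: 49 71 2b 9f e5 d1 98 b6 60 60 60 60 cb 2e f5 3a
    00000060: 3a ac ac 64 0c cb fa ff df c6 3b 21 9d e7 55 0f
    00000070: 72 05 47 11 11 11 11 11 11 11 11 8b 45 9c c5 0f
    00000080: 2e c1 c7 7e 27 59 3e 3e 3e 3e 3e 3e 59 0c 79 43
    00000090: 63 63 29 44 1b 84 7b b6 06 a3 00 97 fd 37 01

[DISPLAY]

e6 55 84 ec ┃───┨                            
3b b6 2d 2d ┃   ┃                            
ea f9 a2 95 ┃  D┃                            
0d 0d 4c b2 ┃---┃                            
98 be 6f 36 ┃   ┃                            
71 2b 9f e5 ┃   ┃                            
ac ac 64 0c ┃   ┃━━━━━━━━━━━━━━━━━┓          
05 47 11 11 ┃   ┃                 ┃          
c1 c7 7e 27 ┃   ┃─────────────────┨          
63 29 44 1b ┃   ┃er.log           ┃          
            ┃ell┃─────────────────┃          
            ┃   ┃                 ┃          
            ┃   ┃n                ┃          
            ┃   ┃                 ┃          
            ┃   ┃og               ┃          
━━━━━━━━━━━━┛   ┃                 ┃          


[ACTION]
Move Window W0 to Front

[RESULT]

e6 55 84 ec ┃───┨                            
3b b6 2d 2d ┃   ┃                            
ea f9 a2 95 ┃  D┃                            
0d 0d 4c b2 ┃---┃                            
98 be 6f 36 ┃   ┃                            
71 2b 9f e5 ┃   ┃                            
━━━━━━━━━━━━━━━━━━━━━━━━━━━━━━━━━━┓          
Container                         ┃          
──────────────────────────────────┨          
tings.yaml]│ server.log           ┃          
──────────────────────────────────┃          
er:                               ┃          
rver configuration                ┃          
rkers: false                      ┃          
try_count: /var/log               ┃          
bug: info                         ┃          


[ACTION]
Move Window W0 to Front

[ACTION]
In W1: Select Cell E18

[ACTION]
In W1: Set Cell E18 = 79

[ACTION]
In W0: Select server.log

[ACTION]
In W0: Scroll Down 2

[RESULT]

e6 55 84 ec ┃───┨                            
3b b6 2d 2d ┃   ┃                            
ea f9 a2 95 ┃  D┃                            
0d 0d 4c b2 ┃---┃                            
98 be 6f 36 ┃   ┃                            
71 2b 9f e5 ┃   ┃                            
━━━━━━━━━━━━━━━━━━━━━━━━━━━━━━━━━━┓          
Container                         ┃          
──────────────────────────────────┨          
tings.yaml │[server.log]          ┃          
──────────────────────────────────┃          
-01-15 00:00:07.935 [DEBUG] net.so┃          
-01-15 00:00:12.241 [INFO] api.han┃          
-01-15 00:00:13.520 [DEBUG] worker┃          
-01-15 00:00:14.839 [INFO] queue.c┃          
-01-15 00:00:15.116 [INFO] cache.r┃          


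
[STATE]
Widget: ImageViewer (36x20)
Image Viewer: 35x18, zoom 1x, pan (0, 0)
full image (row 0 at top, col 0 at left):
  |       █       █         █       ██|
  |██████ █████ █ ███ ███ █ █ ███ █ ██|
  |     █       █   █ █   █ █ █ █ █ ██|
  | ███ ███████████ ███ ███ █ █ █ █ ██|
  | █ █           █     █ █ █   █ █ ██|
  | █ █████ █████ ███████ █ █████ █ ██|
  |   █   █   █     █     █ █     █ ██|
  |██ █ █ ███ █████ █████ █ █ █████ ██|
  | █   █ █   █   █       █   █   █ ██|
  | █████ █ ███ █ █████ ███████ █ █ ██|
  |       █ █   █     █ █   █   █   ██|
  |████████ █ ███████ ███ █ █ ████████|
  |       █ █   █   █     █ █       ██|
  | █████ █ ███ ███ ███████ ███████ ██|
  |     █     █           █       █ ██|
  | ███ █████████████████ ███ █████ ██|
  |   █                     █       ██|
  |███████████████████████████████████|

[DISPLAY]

       █       █         █       ██ 
██████ █████ █ ███ ███ █ █ ███ █ ██ 
     █       █   █ █   █ █ █ █ █ ██ 
 ███ ███████████ ███ ███ █ █ █ █ ██ 
 █ █           █     █ █ █   █ █ ██ 
 █ █████ █████ ███████ █ █████ █ ██ 
   █   █   █     █     █ █     █ ██ 
██ █ █ ███ █████ █████ █ █ █████ ██ 
 █   █ █   █   █       █   █   █ ██ 
 █████ █ ███ █ █████ ███████ █ █ ██ 
       █ █   █     █ █   █   █   ██ 
████████ █ ███████ ███ █ █ ████████ 
       █ █   █   █     █ █       ██ 
 █████ █ ███ ███ ███████ ███████ ██ 
     █     █           █       █ ██ 
 ███ █████████████████ ███ █████ ██ 
   █                     █       ██ 
███████████████████████████████████ 
                                    
                                    


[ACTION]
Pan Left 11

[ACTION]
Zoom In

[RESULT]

              ██              ██    
              ██              ██    
████████████  ██████████  ██  ██████
████████████  ██████████  ██  ██████
          ██              ██      ██
          ██              ██      ██
  ██████  ██████████████████████  ██
  ██████  ██████████████████████  ██
  ██  ██                      ██    
  ██  ██                      ██    
  ██  ██████████  ██████████  ██████
  ██  ██████████  ██████████  ██████
      ██      ██      ██          ██
      ██      ██      ██          ██
████  ██  ██  ██████  ██████████  ██
████  ██  ██  ██████  ██████████  ██
  ██      ██  ██      ██      ██    
  ██      ██  ██      ██      ██    
  ██████████  ██  ██████  ██  ██████
  ██████████  ██  ██████  ██  ██████


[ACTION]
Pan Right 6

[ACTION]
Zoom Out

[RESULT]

 █       █         █       ██       
 █████ █ ███ ███ █ █ ███ █ ██       
       █   █ █   █ █ █ █ █ ██       
██████████ ███ ███ █ █ █ █ ██       
         █     █ █ █   █ █ ██       
██ █████ ███████ █ █████ █ ██       
 █   █     █     █ █     █ ██       
 ███ █████ █████ █ █ █████ ██       
 █   █   █       █   █   █ ██       
 █ ███ █ █████ ███████ █ █ ██       
 █ █   █     █ █   █   █   ██       
██ █ ███████ ███ █ █ ████████       
 █ █   █   █     █ █       ██       
 █ ███ ███ ███████ ███████ ██       
     █           █       █ ██       
████████████████ ███ █████ ██       
                   █       ██       
█████████████████████████████       
                                    
                                    


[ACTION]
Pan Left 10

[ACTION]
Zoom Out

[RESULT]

       █       █         █       ██ 
██████ █████ █ ███ ███ █ █ ███ █ ██ 
     █       █   █ █   █ █ █ █ █ ██ 
 ███ ███████████ ███ ███ █ █ █ █ ██ 
 █ █           █     █ █ █   █ █ ██ 
 █ █████ █████ ███████ █ █████ █ ██ 
   █   █   █     █     █ █     █ ██ 
██ █ █ ███ █████ █████ █ █ █████ ██ 
 █   █ █   █   █       █   █   █ ██ 
 █████ █ ███ █ █████ ███████ █ █ ██ 
       █ █   █     █ █   █   █   ██ 
████████ █ ███████ ███ █ █ ████████ 
       █ █   █   █     █ █       ██ 
 █████ █ ███ ███ ███████ ███████ ██ 
     █     █           █       █ ██ 
 ███ █████████████████ ███ █████ ██ 
   █                     █       ██ 
███████████████████████████████████ 
                                    
                                    


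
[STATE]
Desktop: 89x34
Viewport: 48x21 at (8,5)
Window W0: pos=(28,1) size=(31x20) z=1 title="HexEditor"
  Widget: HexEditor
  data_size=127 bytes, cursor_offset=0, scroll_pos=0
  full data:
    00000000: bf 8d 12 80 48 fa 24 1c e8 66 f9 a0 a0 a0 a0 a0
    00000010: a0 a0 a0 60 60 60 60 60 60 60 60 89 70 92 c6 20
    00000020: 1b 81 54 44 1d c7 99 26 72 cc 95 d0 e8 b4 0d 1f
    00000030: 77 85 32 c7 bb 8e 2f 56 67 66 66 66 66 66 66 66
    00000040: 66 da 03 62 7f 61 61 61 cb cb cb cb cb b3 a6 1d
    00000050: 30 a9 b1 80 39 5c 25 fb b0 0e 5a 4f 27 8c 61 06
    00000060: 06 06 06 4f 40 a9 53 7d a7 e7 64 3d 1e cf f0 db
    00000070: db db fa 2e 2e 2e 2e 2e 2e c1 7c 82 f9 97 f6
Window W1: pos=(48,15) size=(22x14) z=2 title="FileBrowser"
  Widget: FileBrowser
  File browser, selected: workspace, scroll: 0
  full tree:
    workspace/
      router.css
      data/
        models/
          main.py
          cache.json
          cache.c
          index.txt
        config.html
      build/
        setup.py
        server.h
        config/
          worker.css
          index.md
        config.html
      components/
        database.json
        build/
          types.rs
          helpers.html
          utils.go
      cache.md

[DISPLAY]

                    ┃00000010  a0 a0 a0 60 60 60
                    ┃00000020  1b 81 54 44 1d c7
                    ┃00000030  77 85 32 c7 bb 8e
                    ┃00000040  66 da 03 62 7f 61
                    ┃00000050  30 a9 b1 80 39 5c
                    ┃00000060  06 06 06 4f 40 a9
                    ┃00000070  db db fa 2e 2e 2e
                    ┃                           
                    ┃                           
                    ┃                           
                    ┃                   ┏━━━━━━━
                    ┃                   ┃ FileBr
                    ┃                   ┠───────
                    ┃                   ┃> [-] w
                    ┃                   ┃    rou
                    ┗━━━━━━━━━━━━━━━━━━━┃    [+]
                                        ┃    [+]
                                        ┃    [+]
                                        ┃    cac
                                        ┃       
                                        ┃       


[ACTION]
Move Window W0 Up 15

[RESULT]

                    ┃00000020  1b 81 54 44 1d c7
                    ┃00000030  77 85 32 c7 bb 8e
                    ┃00000040  66 da 03 62 7f 61
                    ┃00000050  30 a9 b1 80 39 5c
                    ┃00000060  06 06 06 4f 40 a9
                    ┃00000070  db db fa 2e 2e 2e
                    ┃                           
                    ┃                           
                    ┃                           
                    ┃                           
                    ┃                   ┏━━━━━━━
                    ┃                   ┃ FileBr
                    ┃                   ┠───────
                    ┃                   ┃> [-] w
                    ┗━━━━━━━━━━━━━━━━━━━┃    rou
                                        ┃    [+]
                                        ┃    [+]
                                        ┃    [+]
                                        ┃    cac
                                        ┃       
                                        ┃       


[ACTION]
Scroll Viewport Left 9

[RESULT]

                            ┃00000020  1b 81 54 
                            ┃00000030  77 85 32 
                            ┃00000040  66 da 03 
                            ┃00000050  30 a9 b1 
                            ┃00000060  06 06 06 
                            ┃00000070  db db fa 
                            ┃                   
                            ┃                   
                            ┃                   
                            ┃                   
                            ┃                   
                            ┃                   
                            ┃                   
                            ┃                   
                            ┗━━━━━━━━━━━━━━━━━━━
                                                
                                                
                                                
                                                
                                                
                                                


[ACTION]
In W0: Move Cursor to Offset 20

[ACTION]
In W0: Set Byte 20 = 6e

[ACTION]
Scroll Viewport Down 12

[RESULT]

                            ┃                   
                            ┃                   
                            ┃                   
                            ┃                   
                            ┃                   
                            ┃                   
                            ┗━━━━━━━━━━━━━━━━━━━
                                                
                                                
                                                
                                                
                                                
                                                
                                                
                                                
                                                
                                                
                                                
                                                
                                                
                                                


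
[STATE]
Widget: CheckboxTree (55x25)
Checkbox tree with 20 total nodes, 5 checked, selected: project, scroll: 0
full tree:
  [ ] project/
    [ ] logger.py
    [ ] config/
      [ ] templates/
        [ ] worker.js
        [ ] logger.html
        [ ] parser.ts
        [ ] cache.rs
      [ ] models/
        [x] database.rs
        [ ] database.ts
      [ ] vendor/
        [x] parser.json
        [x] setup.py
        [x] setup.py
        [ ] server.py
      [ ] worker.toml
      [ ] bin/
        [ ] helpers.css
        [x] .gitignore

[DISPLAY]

>[-] project/                                          
   [ ] logger.py                                       
   [-] config/                                         
     [ ] templates/                                    
       [ ] worker.js                                   
       [ ] logger.html                                 
       [ ] parser.ts                                   
       [ ] cache.rs                                    
     [-] models/                                       
       [x] database.rs                                 
       [ ] database.ts                                 
     [-] vendor/                                       
       [x] parser.json                                 
       [x] setup.py                                    
       [x] setup.py                                    
       [ ] server.py                                   
     [ ] worker.toml                                   
     [-] bin/                                          
       [ ] helpers.css                                 
       [x] .gitignore                                  
                                                       
                                                       
                                                       
                                                       
                                                       


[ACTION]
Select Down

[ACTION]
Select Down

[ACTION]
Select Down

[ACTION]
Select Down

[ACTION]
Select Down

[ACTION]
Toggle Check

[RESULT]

 [-] project/                                          
   [ ] logger.py                                       
   [-] config/                                         
     [-] templates/                                    
       [ ] worker.js                                   
>      [x] logger.html                                 
       [ ] parser.ts                                   
       [ ] cache.rs                                    
     [-] models/                                       
       [x] database.rs                                 
       [ ] database.ts                                 
     [-] vendor/                                       
       [x] parser.json                                 
       [x] setup.py                                    
       [x] setup.py                                    
       [ ] server.py                                   
     [ ] worker.toml                                   
     [-] bin/                                          
       [ ] helpers.css                                 
       [x] .gitignore                                  
                                                       
                                                       
                                                       
                                                       
                                                       


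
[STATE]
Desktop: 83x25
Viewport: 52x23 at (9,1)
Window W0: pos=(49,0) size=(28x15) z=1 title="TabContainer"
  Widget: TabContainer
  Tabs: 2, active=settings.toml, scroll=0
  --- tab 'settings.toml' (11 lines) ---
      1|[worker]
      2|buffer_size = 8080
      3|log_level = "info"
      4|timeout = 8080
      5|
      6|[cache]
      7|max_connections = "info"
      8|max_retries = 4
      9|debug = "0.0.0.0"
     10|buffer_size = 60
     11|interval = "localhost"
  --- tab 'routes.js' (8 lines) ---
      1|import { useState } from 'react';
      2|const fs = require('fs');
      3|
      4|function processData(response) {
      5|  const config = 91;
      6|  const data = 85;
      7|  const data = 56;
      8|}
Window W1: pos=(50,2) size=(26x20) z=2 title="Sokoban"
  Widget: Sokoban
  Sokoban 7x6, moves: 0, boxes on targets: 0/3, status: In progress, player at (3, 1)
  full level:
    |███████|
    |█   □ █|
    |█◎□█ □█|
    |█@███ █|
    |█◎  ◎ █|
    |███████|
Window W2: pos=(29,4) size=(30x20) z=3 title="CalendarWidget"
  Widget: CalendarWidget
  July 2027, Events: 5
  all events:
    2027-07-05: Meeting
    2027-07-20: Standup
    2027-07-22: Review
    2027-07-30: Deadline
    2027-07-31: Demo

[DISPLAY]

                                        ┃ TabContain
                                        ┠┏━━━━━━━━━━
                                        ┃┃ Sokoban  
                    ┏━━━━━━━━━━━━━━━━━━━━━━━━━━━━┓──
                    ┃ CalendarWidget             ┃  
                    ┠────────────────────────────┨  
                    ┃         July 2027          ┃  
                    ┃Mo Tu We Th Fr Sa Su        ┃  
                    ┃          1  2  3  4        ┃  
                    ┃ 5*  6  7  8  9 10 11       ┃  
                    ┃12 13 14 15 16 17 18        ┃  
                    ┃19 20* 21 22* 23 24 25      ┃  
                    ┃26 27 28 29 30* 31*         ┃  
                    ┃                            ┃  
                    ┃                            ┃  
                    ┃                            ┃  
                    ┃                            ┃  
                    ┃                            ┃  
                    ┃                            ┃  
                    ┃                            ┃  
                    ┃                            ┃━━
                    ┃                            ┃  
                    ┗━━━━━━━━━━━━━━━━━━━━━━━━━━━━┛  


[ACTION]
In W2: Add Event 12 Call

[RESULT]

                                        ┃ TabContain
                                        ┠┏━━━━━━━━━━
                                        ┃┃ Sokoban  
                    ┏━━━━━━━━━━━━━━━━━━━━━━━━━━━━┓──
                    ┃ CalendarWidget             ┃  
                    ┠────────────────────────────┨  
                    ┃         July 2027          ┃  
                    ┃Mo Tu We Th Fr Sa Su        ┃  
                    ┃          1  2  3  4        ┃  
                    ┃ 5*  6  7  8  9 10 11       ┃  
                    ┃12* 13 14 15 16 17 18       ┃  
                    ┃19 20* 21 22* 23 24 25      ┃  
                    ┃26 27 28 29 30* 31*         ┃  
                    ┃                            ┃  
                    ┃                            ┃  
                    ┃                            ┃  
                    ┃                            ┃  
                    ┃                            ┃  
                    ┃                            ┃  
                    ┃                            ┃  
                    ┃                            ┃━━
                    ┃                            ┃  
                    ┗━━━━━━━━━━━━━━━━━━━━━━━━━━━━┛  


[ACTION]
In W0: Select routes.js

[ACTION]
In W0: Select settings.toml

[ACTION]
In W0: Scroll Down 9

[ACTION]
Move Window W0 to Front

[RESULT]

                                        ┃ TabContain
                                        ┠───────────
                                        ┃[settings.t
                    ┏━━━━━━━━━━━━━━━━━━━┃───────────
                    ┃ CalendarWidget    ┃buffer_size
                    ┠───────────────────┃interval = 
                    ┃         July 2027 ┃           
                    ┃Mo Tu We Th Fr Sa S┃           
                    ┃          1  2  3  ┃           
                    ┃ 5*  6  7  8  9 10 ┃           
                    ┃12* 13 14 15 16 17 ┃           
                    ┃19 20* 21 22* 23 24┃           
                    ┃26 27 28 29 30* 31*┃           
                    ┃                   ┗━━━━━━━━━━━
                    ┃                            ┃  
                    ┃                            ┃  
                    ┃                            ┃  
                    ┃                            ┃  
                    ┃                            ┃  
                    ┃                            ┃  
                    ┃                            ┃━━
                    ┃                            ┃  
                    ┗━━━━━━━━━━━━━━━━━━━━━━━━━━━━┛  


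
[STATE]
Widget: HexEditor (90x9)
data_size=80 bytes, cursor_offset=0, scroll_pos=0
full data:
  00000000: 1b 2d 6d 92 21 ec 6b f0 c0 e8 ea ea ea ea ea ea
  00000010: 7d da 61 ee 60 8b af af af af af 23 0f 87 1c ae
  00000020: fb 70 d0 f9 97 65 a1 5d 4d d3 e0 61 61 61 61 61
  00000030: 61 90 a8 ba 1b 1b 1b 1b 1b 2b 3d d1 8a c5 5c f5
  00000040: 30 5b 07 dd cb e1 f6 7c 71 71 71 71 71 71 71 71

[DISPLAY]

00000000  1B 2d 6d 92 21 ec 6b f0  c0 e8 ea ea ea ea ea ea  |.-m.!.k.........|            
00000010  7d da 61 ee 60 8b af af  af af af 23 0f 87 1c ae  |}.a.`......#....|            
00000020  fb 70 d0 f9 97 65 a1 5d  4d d3 e0 61 61 61 61 61  |.p...e.]M..aaaaa|            
00000030  61 90 a8 ba 1b 1b 1b 1b  1b 2b 3d d1 8a c5 5c f5  |a........+=...\.|            
00000040  30 5b 07 dd cb e1 f6 7c  71 71 71 71 71 71 71 71  |0[.....|qqqqqqqq|            
                                                                                          
                                                                                          
                                                                                          
                                                                                          


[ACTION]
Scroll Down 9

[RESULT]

00000040  30 5b 07 dd cb e1 f6 7c  71 71 71 71 71 71 71 71  |0[.....|qqqqqqqq|            
                                                                                          
                                                                                          
                                                                                          
                                                                                          
                                                                                          
                                                                                          
                                                                                          
                                                                                          


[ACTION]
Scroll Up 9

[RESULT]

00000000  1B 2d 6d 92 21 ec 6b f0  c0 e8 ea ea ea ea ea ea  |.-m.!.k.........|            
00000010  7d da 61 ee 60 8b af af  af af af 23 0f 87 1c ae  |}.a.`......#....|            
00000020  fb 70 d0 f9 97 65 a1 5d  4d d3 e0 61 61 61 61 61  |.p...e.]M..aaaaa|            
00000030  61 90 a8 ba 1b 1b 1b 1b  1b 2b 3d d1 8a c5 5c f5  |a........+=...\.|            
00000040  30 5b 07 dd cb e1 f6 7c  71 71 71 71 71 71 71 71  |0[.....|qqqqqqqq|            
                                                                                          
                                                                                          
                                                                                          
                                                                                          


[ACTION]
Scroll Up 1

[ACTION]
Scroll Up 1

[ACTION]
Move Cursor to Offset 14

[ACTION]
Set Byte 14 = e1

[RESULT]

00000000  1b 2d 6d 92 21 ec 6b f0  c0 e8 ea ea ea ea E1 ea  |.-m.!.k.........|            
00000010  7d da 61 ee 60 8b af af  af af af 23 0f 87 1c ae  |}.a.`......#....|            
00000020  fb 70 d0 f9 97 65 a1 5d  4d d3 e0 61 61 61 61 61  |.p...e.]M..aaaaa|            
00000030  61 90 a8 ba 1b 1b 1b 1b  1b 2b 3d d1 8a c5 5c f5  |a........+=...\.|            
00000040  30 5b 07 dd cb e1 f6 7c  71 71 71 71 71 71 71 71  |0[.....|qqqqqqqq|            
                                                                                          
                                                                                          
                                                                                          
                                                                                          


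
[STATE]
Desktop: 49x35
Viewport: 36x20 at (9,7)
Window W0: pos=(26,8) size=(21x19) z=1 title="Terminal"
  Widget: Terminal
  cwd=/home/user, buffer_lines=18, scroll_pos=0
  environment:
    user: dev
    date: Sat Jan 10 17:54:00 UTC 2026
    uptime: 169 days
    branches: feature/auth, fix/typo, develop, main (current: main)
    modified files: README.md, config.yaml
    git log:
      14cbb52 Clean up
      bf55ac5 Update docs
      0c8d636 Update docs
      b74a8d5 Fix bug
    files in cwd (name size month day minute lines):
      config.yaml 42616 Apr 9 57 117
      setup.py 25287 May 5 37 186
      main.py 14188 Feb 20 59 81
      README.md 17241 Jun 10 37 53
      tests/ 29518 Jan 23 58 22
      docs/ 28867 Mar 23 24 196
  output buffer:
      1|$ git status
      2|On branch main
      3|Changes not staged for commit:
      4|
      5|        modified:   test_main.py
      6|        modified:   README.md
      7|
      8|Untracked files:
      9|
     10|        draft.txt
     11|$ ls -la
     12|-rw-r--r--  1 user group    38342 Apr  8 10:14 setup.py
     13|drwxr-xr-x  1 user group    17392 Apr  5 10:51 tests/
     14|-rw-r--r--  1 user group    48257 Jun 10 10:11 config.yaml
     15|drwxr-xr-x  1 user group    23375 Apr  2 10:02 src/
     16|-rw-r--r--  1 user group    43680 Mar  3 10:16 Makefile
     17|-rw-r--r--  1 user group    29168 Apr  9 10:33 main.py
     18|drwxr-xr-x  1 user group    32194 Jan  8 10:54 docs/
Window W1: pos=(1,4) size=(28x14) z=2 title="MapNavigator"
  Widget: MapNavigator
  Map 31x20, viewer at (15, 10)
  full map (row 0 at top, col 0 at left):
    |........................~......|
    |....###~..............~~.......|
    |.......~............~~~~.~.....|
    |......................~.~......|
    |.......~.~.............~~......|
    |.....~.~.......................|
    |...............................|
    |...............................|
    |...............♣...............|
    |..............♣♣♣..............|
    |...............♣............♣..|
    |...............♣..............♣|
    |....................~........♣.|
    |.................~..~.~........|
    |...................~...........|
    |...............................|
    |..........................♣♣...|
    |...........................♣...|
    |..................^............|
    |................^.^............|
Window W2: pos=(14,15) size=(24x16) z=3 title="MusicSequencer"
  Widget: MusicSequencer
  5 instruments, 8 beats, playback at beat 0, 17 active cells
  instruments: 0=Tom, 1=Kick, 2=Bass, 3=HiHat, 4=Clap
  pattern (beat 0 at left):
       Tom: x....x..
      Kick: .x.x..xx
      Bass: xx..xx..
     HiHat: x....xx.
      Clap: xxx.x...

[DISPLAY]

...................┃                
...................┃━━━━━━━━━━━━━━━━
...................┃erminal         
......♣............┃────────────────
.....♣♣♣...........┃git status      
......@............┃ branch main    
......♣............┃anges not staged
...........~.......┃                
.....┏━━━━━━━━━━━━━━━━━━━━━━┓ified: 
.....┃ MusicSequencer       ┃ified: 
━━━━━┠──────────────────────┨       
     ┃      ▼1234567        ┃iles:  
     ┃   Tom█····█··        ┃       
     ┃  Kick·█·█··██        ┃ft.txt 
     ┃  Bass██··██··        ┃       
     ┃ HiHat█····██·        ┃ 1 user
     ┃  Clap███·█···        ┃ 1 user
     ┃                      ┃ 1 user
     ┃                      ┃ 1 user
     ┃                      ┃━━━━━━━


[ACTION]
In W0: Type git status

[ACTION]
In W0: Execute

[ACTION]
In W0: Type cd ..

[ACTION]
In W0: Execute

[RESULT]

...................┃                
...................┃━━━━━━━━━━━━━━━━
...................┃erminal         
......♣............┃────────────────
.....♣♣♣...........┃wxr-xr-x  1 user
......@............┃w-r--r--  1 user
......♣............┃wxr-xr-x  1 user
...........~.......┃w-r--r--  1 user
.....┏━━━━━━━━━━━━━━━━━━━━━━┓ 1 user
.....┃ MusicSequencer       ┃ 1 user
━━━━━┠──────────────────────┨s      
     ┃      ▼1234567        ┃ain    
     ┃   Tom█····█··        ┃ staged
     ┃  Kick·█·█··██        ┃       
     ┃  Bass██··██··        ┃ified: 
     ┃ HiHat█····██·        ┃ified: 
     ┃  Clap███·█···        ┃       
     ┃                      ┃       
     ┃                      ┃       
     ┃                      ┃━━━━━━━


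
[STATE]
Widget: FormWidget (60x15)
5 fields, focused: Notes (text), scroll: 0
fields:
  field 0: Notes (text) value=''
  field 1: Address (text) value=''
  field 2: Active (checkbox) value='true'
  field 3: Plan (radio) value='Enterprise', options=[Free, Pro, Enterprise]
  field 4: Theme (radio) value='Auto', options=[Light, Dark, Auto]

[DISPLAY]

> Notes:      [                                            ]
  Address:    [                                            ]
  Active:     [x]                                           
  Plan:       ( ) Free  ( ) Pro  (●) Enterprise             
  Theme:      ( ) Light  ( ) Dark  (●) Auto                 
                                                            
                                                            
                                                            
                                                            
                                                            
                                                            
                                                            
                                                            
                                                            
                                                            


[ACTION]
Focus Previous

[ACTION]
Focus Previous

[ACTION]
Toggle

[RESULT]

  Notes:      [                                            ]
  Address:    [                                            ]
  Active:     [x]                                           
> Plan:       ( ) Free  ( ) Pro  (●) Enterprise             
  Theme:      ( ) Light  ( ) Dark  (●) Auto                 
                                                            
                                                            
                                                            
                                                            
                                                            
                                                            
                                                            
                                                            
                                                            
                                                            


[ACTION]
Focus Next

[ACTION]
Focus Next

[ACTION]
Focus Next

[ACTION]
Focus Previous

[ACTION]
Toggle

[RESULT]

> Notes:      [                                            ]
  Address:    [                                            ]
  Active:     [x]                                           
  Plan:       ( ) Free  ( ) Pro  (●) Enterprise             
  Theme:      ( ) Light  ( ) Dark  (●) Auto                 
                                                            
                                                            
                                                            
                                                            
                                                            
                                                            
                                                            
                                                            
                                                            
                                                            


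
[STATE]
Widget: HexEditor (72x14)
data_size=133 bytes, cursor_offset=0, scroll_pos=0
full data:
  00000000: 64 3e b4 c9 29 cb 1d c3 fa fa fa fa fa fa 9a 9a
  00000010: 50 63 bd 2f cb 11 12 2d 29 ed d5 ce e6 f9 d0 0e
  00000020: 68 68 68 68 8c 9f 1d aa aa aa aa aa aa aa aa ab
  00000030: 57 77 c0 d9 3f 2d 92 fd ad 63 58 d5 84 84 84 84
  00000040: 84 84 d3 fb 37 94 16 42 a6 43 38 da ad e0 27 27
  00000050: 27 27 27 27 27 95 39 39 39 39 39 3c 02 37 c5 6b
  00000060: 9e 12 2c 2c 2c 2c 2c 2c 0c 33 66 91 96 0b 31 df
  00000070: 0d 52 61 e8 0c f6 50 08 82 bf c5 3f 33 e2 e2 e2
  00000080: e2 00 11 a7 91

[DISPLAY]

00000000  64 3e b4 c9 29 cb 1d c3  fa fa fa fa fa fa 9a 9a  |d>..)......
00000010  50 63 bd 2f cb 11 12 2d  29 ed d5 ce e6 f9 d0 0e  |Pc./...-)..
00000020  68 68 68 68 8c 9f 1d aa  aa aa aa aa aa aa aa ab  |hhhh.......
00000030  57 77 c0 d9 3f 2d 92 fd  ad 63 58 d5 84 84 84 84  |Ww..?-...cX
00000040  84 84 d3 fb 37 94 16 42  a6 43 38 da ad e0 27 27  |....7..B.C8
00000050  27 27 27 27 27 95 39 39  39 39 39 3c 02 37 c5 6b  |'''''.99999
00000060  9e 12 2c 2c 2c 2c 2c 2c  0c 33 66 91 96 0b 31 df  |..,,,,,,.3f
00000070  0d 52 61 e8 0c f6 50 08  82 bf c5 3f 33 e2 e2 e2  |.Ra...P....
00000080  e2 00 11 a7 91                                    |.....      
                                                                        
                                                                        
                                                                        
                                                                        
                                                                        


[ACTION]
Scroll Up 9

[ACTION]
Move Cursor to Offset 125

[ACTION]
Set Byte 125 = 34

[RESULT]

00000000  64 3e b4 c9 29 cb 1d c3  fa fa fa fa fa fa 9a 9a  |d>..)......
00000010  50 63 bd 2f cb 11 12 2d  29 ed d5 ce e6 f9 d0 0e  |Pc./...-)..
00000020  68 68 68 68 8c 9f 1d aa  aa aa aa aa aa aa aa ab  |hhhh.......
00000030  57 77 c0 d9 3f 2d 92 fd  ad 63 58 d5 84 84 84 84  |Ww..?-...cX
00000040  84 84 d3 fb 37 94 16 42  a6 43 38 da ad e0 27 27  |....7..B.C8
00000050  27 27 27 27 27 95 39 39  39 39 39 3c 02 37 c5 6b  |'''''.99999
00000060  9e 12 2c 2c 2c 2c 2c 2c  0c 33 66 91 96 0b 31 df  |..,,,,,,.3f
00000070  0d 52 61 e8 0c f6 50 08  82 bf c5 3f 33 34 e2 e2  |.Ra...P....
00000080  e2 00 11 a7 91                                    |.....      
                                                                        
                                                                        
                                                                        
                                                                        
                                                                        
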